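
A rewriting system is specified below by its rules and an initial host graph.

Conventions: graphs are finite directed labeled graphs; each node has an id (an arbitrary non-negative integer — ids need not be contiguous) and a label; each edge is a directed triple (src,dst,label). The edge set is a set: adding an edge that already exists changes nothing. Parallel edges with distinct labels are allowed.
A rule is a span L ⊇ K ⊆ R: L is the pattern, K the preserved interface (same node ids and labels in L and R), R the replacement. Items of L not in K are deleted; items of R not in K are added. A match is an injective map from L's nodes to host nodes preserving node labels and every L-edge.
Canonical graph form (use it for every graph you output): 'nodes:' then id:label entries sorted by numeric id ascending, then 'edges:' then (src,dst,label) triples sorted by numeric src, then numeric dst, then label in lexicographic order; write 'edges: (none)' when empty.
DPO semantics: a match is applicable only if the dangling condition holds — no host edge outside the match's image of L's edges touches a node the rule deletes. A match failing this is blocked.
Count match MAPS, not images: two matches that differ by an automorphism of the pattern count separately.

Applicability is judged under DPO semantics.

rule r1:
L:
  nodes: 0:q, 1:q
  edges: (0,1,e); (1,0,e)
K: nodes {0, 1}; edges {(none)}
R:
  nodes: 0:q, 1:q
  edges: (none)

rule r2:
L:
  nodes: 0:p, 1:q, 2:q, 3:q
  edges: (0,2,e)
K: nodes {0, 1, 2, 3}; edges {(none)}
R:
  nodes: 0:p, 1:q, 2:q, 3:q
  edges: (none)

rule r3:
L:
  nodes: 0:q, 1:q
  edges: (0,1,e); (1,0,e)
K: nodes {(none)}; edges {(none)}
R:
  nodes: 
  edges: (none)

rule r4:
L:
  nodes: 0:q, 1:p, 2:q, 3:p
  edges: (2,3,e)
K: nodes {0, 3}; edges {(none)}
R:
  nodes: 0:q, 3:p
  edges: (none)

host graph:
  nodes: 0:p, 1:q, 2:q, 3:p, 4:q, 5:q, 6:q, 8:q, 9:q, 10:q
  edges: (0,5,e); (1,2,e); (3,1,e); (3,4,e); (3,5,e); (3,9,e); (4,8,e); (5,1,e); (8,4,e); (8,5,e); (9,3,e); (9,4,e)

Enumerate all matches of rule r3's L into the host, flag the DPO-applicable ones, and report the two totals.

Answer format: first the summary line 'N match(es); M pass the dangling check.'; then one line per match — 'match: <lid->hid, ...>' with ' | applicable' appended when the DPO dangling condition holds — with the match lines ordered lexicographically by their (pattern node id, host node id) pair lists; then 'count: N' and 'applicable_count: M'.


2 match(es); 0 pass the dangling check.
match: 0->4, 1->8
match: 0->8, 1->4
count: 2
applicable_count: 0


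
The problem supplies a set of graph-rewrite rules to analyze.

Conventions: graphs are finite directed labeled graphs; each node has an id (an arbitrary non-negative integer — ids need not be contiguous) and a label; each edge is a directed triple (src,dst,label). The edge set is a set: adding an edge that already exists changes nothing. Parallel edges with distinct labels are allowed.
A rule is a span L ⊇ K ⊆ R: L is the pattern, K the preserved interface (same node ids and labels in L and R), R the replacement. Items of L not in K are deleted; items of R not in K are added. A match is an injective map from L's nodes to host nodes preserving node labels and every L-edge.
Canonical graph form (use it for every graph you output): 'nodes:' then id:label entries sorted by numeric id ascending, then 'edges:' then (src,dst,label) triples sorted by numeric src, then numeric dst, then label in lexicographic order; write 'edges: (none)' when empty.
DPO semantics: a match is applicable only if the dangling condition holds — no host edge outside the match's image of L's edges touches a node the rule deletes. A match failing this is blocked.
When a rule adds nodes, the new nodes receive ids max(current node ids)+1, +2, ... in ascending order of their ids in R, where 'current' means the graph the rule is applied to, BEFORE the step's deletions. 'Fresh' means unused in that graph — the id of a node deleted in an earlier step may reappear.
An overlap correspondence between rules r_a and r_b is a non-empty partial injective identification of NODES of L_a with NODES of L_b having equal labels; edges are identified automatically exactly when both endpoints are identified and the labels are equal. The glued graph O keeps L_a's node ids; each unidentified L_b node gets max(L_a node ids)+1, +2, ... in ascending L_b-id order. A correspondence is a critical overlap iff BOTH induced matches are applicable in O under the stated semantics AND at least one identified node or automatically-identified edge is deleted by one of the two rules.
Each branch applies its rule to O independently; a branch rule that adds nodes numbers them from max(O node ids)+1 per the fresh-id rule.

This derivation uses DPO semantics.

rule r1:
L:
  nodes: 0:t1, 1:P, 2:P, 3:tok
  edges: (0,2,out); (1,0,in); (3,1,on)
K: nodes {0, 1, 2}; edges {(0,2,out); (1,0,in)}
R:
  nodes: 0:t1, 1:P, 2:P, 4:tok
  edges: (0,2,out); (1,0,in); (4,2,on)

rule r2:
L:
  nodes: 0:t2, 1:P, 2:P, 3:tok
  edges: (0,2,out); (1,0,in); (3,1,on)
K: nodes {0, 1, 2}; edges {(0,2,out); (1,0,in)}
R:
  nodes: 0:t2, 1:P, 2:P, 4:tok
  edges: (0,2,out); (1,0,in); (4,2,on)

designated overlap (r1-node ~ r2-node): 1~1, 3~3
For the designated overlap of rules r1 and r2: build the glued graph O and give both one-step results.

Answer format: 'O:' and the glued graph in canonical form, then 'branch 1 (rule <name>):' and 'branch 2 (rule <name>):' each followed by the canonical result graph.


O:
nodes: 0:t1, 1:P, 2:P, 3:tok, 4:t2, 5:P
edges: (0,2,out); (1,0,in); (1,4,in); (3,1,on); (4,5,out)
branch 1 (rule r1):
nodes: 0:t1, 1:P, 2:P, 4:t2, 5:P, 6:tok
edges: (0,2,out); (1,0,in); (1,4,in); (4,5,out); (6,2,on)
branch 2 (rule r2):
nodes: 0:t1, 1:P, 2:P, 4:t2, 5:P, 6:tok
edges: (0,2,out); (1,0,in); (1,4,in); (4,5,out); (6,5,on)


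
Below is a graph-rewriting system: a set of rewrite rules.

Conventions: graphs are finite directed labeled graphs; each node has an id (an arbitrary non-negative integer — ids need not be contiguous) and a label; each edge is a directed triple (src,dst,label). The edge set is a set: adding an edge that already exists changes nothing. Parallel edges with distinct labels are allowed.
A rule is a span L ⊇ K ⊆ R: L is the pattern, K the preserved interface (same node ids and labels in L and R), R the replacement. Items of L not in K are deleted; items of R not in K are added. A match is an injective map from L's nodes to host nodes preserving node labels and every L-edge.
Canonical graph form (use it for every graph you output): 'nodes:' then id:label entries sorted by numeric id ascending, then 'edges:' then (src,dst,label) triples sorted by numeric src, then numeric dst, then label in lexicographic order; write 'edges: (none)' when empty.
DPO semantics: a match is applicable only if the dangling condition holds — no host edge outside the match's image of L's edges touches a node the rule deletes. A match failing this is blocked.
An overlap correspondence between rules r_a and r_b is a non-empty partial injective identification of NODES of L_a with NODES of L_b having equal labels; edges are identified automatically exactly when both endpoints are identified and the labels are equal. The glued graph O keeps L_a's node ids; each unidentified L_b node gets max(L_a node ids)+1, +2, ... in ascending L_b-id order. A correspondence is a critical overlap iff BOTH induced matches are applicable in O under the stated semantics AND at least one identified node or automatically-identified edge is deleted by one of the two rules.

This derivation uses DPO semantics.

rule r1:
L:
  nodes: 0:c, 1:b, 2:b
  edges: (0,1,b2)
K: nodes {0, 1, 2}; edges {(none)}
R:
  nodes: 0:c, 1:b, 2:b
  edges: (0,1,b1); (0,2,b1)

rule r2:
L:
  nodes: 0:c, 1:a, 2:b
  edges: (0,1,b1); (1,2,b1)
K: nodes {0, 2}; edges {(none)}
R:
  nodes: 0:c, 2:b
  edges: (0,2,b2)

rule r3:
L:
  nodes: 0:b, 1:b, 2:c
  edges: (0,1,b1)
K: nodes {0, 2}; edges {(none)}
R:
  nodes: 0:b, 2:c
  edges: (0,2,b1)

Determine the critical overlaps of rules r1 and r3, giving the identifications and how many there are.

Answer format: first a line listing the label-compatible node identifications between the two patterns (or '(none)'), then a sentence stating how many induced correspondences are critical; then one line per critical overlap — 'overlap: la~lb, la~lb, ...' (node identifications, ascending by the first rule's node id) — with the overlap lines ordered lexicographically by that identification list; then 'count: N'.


label-compatible node identifications between L(r1) and L(r3): 0~2, 1~0, 1~1, 2~0, 2~1
4 of the induced correspondences are critical overlaps of r1 and r3.
overlap: 0~2, 1~0, 2~1
overlap: 0~2, 2~1
overlap: 1~0, 2~1
overlap: 2~1
count: 4


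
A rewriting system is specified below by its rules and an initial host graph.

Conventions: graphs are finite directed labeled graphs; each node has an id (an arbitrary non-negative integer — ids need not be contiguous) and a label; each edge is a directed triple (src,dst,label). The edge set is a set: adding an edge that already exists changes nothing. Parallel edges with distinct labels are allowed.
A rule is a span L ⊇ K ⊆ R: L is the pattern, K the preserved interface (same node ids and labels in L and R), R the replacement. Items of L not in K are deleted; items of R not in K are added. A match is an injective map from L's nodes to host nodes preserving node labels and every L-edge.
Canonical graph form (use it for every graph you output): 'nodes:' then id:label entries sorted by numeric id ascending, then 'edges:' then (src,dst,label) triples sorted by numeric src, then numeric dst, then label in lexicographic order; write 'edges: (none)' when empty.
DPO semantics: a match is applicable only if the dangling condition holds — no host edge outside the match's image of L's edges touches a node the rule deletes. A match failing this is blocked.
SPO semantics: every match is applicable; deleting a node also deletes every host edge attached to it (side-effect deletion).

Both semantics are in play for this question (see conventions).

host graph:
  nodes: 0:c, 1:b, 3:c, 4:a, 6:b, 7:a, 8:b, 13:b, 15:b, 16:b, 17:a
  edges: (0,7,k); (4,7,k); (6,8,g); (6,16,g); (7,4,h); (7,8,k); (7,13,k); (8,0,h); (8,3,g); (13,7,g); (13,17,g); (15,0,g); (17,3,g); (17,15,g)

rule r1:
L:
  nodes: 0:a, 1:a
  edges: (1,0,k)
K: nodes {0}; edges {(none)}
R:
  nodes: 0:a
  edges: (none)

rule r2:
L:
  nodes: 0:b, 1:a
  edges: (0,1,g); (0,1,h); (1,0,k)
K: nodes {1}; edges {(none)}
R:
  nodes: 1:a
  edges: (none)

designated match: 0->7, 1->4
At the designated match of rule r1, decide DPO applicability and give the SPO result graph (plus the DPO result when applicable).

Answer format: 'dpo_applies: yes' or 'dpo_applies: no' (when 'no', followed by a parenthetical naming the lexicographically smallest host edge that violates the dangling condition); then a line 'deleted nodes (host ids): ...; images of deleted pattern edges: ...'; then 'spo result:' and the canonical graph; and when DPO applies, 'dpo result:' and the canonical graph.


dpo_applies: no
(the rule deletes node 4, which keeps host edge (7,4,h) outside the match image — the dangling condition fails, DPO blocks; SPO proceeds and side-deletes such edges)
deleted nodes (host ids): 4; images of deleted pattern edges: (4,7,k)
spo result:
nodes: 0:c, 1:b, 3:c, 6:b, 7:a, 8:b, 13:b, 15:b, 16:b, 17:a
edges: (0,7,k); (6,8,g); (6,16,g); (7,8,k); (7,13,k); (8,0,h); (8,3,g); (13,7,g); (13,17,g); (15,0,g); (17,3,g); (17,15,g)


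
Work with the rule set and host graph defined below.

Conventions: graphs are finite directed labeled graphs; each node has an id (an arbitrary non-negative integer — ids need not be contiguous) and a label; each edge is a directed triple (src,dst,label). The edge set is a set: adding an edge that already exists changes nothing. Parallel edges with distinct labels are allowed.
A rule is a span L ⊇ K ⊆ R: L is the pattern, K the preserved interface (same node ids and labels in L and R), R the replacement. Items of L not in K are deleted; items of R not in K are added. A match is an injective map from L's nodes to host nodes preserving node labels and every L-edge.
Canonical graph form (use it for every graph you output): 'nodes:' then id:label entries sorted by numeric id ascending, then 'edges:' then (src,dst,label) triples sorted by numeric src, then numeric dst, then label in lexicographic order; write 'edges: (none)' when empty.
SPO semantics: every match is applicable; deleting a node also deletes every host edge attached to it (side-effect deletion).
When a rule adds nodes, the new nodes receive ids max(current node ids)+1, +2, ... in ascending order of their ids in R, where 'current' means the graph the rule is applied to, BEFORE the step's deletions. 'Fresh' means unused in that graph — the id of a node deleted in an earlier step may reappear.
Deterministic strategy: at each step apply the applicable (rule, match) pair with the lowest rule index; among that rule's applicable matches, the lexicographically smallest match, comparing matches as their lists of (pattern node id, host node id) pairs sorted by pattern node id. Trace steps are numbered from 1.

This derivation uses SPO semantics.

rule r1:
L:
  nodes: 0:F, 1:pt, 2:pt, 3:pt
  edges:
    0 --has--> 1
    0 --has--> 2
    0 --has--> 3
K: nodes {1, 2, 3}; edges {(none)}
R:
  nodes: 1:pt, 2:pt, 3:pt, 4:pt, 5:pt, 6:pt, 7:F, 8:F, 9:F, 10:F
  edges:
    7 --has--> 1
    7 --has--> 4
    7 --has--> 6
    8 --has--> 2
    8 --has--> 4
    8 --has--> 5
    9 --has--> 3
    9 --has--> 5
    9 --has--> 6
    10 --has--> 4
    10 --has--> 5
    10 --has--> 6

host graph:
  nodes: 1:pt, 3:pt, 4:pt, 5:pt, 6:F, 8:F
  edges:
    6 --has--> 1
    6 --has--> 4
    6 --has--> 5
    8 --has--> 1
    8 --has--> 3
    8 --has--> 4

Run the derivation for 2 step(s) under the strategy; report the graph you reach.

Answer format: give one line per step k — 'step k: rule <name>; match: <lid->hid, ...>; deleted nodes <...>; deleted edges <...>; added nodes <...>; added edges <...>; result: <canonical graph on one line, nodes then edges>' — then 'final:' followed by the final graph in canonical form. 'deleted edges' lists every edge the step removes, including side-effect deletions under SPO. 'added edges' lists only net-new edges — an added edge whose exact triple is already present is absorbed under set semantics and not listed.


step 1: rule r1; match: 0->6, 1->1, 2->4, 3->5; deleted nodes 6; deleted edges (6,1,has); (6,4,has); (6,5,has); added nodes 9, 10, 11, 12, 13, 14, 15; added edges (12,1,has); (12,9,has); (12,11,has); (13,4,has); (13,9,has); (13,10,has); (14,5,has); (14,10,has); (14,11,has); (15,9,has); (15,10,has); (15,11,has); result: nodes: 1:pt, 3:pt, 4:pt, 5:pt, 8:F, 9:pt, 10:pt, 11:pt, 12:F, 13:F, 14:F, 15:F edges: (8,1,has); (8,3,has); (8,4,has); (12,1,has); (12,9,has); (12,11,has); (13,4,has); (13,9,has); (13,10,has); (14,5,has); (14,10,has); (14,11,has); (15,9,has); (15,10,has); (15,11,has)
step 2: rule r1; match: 0->8, 1->1, 2->3, 3->4; deleted nodes 8; deleted edges (8,1,has); (8,3,has); (8,4,has); added nodes 16, 17, 18, 19, 20, 21, 22; added edges (19,1,has); (19,16,has); (19,18,has); (20,3,has); (20,16,has); (20,17,has); (21,4,has); (21,17,has); (21,18,has); (22,16,has); (22,17,has); (22,18,has); result: nodes: 1:pt, 3:pt, 4:pt, 5:pt, 9:pt, 10:pt, 11:pt, 12:F, 13:F, 14:F, 15:F, 16:pt, 17:pt, 18:pt, 19:F, 20:F, 21:F, 22:F edges: (12,1,has); (12,9,has); (12,11,has); (13,4,has); (13,9,has); (13,10,has); (14,5,has); (14,10,has); (14,11,has); (15,9,has); (15,10,has); (15,11,has); (19,1,has); (19,16,has); (19,18,has); (20,3,has); (20,16,has); (20,17,has); (21,4,has); (21,17,has); (21,18,has); (22,16,has); (22,17,has); (22,18,has)
final:
nodes: 1:pt, 3:pt, 4:pt, 5:pt, 9:pt, 10:pt, 11:pt, 12:F, 13:F, 14:F, 15:F, 16:pt, 17:pt, 18:pt, 19:F, 20:F, 21:F, 22:F
edges: (12,1,has); (12,9,has); (12,11,has); (13,4,has); (13,9,has); (13,10,has); (14,5,has); (14,10,has); (14,11,has); (15,9,has); (15,10,has); (15,11,has); (19,1,has); (19,16,has); (19,18,has); (20,3,has); (20,16,has); (20,17,has); (21,4,has); (21,17,has); (21,18,has); (22,16,has); (22,17,has); (22,18,has)


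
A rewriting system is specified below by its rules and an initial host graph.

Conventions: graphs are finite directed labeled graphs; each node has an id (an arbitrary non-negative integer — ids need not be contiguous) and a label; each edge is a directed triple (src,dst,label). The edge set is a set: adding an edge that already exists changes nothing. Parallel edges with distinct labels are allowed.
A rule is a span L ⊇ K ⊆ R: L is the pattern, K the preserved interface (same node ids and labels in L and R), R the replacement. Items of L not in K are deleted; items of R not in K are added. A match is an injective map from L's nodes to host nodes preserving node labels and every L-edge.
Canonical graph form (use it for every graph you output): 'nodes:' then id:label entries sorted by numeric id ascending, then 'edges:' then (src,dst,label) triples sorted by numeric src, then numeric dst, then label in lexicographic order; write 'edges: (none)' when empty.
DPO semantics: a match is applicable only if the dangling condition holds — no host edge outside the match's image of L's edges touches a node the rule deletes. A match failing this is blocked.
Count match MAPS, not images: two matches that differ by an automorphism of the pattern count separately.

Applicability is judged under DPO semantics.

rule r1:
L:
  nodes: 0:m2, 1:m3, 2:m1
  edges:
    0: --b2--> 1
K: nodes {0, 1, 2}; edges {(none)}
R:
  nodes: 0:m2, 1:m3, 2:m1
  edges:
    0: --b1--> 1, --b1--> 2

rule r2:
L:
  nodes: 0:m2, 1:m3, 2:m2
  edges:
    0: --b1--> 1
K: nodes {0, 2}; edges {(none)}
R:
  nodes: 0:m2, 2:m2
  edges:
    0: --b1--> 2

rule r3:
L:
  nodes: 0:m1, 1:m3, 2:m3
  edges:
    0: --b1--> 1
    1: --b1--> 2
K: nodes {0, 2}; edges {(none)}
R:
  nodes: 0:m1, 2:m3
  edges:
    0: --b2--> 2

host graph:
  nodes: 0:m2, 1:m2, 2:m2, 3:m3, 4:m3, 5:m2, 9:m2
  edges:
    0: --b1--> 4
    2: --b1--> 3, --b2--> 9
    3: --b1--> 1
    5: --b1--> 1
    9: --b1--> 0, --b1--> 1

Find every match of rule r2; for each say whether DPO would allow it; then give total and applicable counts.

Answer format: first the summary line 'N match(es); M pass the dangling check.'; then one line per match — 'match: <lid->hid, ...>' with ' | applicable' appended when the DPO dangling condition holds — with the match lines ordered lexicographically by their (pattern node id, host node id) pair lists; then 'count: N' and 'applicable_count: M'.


8 match(es); 4 pass the dangling check.
match: 0->0, 1->4, 2->1 | applicable
match: 0->0, 1->4, 2->2 | applicable
match: 0->0, 1->4, 2->5 | applicable
match: 0->0, 1->4, 2->9 | applicable
match: 0->2, 1->3, 2->0
match: 0->2, 1->3, 2->1
match: 0->2, 1->3, 2->5
match: 0->2, 1->3, 2->9
count: 8
applicable_count: 4


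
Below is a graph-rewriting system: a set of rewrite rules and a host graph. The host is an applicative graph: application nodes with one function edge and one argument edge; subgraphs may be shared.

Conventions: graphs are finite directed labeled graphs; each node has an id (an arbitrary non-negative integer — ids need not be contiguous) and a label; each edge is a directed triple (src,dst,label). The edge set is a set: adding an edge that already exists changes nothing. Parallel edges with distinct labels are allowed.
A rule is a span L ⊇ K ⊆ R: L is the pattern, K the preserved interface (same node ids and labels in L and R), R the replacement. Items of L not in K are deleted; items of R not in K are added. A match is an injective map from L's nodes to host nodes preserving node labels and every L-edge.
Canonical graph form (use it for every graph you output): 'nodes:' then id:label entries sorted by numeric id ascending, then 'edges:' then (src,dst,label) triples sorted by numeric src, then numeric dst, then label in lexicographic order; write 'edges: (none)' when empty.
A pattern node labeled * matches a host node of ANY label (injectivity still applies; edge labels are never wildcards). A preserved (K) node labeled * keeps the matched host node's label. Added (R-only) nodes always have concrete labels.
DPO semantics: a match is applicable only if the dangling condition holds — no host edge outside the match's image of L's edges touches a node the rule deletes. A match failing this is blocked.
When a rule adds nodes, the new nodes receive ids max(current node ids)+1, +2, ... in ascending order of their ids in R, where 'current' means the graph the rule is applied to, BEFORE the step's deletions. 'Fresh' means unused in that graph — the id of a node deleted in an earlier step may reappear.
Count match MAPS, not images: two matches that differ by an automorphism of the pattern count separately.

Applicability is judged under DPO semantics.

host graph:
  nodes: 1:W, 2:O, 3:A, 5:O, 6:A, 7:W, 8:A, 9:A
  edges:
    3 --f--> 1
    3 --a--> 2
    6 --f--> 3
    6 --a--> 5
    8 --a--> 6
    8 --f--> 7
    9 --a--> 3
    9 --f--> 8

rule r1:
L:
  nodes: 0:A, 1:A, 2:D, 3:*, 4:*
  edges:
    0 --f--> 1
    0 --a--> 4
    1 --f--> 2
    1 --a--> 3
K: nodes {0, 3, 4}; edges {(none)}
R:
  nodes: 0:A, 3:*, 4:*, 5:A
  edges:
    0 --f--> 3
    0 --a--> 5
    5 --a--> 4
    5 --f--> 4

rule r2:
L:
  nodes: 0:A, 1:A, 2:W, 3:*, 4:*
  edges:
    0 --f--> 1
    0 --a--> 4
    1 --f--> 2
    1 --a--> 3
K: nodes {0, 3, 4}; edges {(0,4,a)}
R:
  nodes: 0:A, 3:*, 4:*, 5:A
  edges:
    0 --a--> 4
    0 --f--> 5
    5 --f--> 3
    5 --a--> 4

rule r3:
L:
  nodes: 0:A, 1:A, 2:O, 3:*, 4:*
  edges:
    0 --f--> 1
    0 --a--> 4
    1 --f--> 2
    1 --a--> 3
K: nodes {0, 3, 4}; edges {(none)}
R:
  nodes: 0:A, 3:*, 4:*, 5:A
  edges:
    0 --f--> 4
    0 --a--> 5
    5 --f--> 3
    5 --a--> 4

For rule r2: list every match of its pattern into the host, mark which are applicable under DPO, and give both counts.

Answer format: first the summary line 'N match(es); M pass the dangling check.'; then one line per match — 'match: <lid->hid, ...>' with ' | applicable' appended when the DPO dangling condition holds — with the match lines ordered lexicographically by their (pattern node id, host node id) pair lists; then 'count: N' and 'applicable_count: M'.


2 match(es); 1 pass the dangling check.
match: 0->6, 1->3, 2->1, 3->2, 4->5
match: 0->9, 1->8, 2->7, 3->6, 4->3 | applicable
count: 2
applicable_count: 1


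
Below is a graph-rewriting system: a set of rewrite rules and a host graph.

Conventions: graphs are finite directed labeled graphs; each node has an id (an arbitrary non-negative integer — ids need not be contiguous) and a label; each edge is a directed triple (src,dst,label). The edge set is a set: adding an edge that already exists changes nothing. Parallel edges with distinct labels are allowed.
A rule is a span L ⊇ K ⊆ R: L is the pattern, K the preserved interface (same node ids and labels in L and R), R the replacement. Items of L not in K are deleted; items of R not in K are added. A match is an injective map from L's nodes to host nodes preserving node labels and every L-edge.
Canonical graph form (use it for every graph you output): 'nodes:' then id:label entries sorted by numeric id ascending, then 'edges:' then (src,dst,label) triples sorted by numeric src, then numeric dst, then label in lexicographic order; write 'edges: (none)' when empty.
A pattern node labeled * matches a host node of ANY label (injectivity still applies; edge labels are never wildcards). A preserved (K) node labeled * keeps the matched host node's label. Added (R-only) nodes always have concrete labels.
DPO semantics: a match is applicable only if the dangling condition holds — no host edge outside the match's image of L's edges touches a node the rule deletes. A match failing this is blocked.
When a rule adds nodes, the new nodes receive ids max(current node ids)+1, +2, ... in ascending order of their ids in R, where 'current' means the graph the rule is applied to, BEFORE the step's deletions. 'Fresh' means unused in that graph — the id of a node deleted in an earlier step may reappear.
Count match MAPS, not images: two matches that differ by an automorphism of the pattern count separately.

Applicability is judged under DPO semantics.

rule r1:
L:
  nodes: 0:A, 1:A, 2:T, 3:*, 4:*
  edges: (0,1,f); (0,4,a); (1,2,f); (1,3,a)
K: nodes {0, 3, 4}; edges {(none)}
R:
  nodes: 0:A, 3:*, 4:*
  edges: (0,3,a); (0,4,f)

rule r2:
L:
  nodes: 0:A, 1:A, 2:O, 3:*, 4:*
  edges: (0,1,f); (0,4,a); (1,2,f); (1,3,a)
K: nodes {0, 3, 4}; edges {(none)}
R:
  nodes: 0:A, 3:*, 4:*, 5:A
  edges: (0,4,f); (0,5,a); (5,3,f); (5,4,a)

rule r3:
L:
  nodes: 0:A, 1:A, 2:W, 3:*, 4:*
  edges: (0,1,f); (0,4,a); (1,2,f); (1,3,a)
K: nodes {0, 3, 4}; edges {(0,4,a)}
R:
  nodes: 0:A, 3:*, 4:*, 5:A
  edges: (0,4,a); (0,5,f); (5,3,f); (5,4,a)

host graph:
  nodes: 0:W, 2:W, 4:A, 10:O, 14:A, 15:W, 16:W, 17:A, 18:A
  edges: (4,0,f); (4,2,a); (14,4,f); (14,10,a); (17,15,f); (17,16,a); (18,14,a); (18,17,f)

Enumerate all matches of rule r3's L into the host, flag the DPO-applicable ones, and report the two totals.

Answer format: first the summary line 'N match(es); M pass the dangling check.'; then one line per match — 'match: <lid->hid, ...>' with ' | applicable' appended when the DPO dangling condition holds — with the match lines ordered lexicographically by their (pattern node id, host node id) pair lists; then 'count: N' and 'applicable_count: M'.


2 match(es); 2 pass the dangling check.
match: 0->14, 1->4, 2->0, 3->2, 4->10 | applicable
match: 0->18, 1->17, 2->15, 3->16, 4->14 | applicable
count: 2
applicable_count: 2


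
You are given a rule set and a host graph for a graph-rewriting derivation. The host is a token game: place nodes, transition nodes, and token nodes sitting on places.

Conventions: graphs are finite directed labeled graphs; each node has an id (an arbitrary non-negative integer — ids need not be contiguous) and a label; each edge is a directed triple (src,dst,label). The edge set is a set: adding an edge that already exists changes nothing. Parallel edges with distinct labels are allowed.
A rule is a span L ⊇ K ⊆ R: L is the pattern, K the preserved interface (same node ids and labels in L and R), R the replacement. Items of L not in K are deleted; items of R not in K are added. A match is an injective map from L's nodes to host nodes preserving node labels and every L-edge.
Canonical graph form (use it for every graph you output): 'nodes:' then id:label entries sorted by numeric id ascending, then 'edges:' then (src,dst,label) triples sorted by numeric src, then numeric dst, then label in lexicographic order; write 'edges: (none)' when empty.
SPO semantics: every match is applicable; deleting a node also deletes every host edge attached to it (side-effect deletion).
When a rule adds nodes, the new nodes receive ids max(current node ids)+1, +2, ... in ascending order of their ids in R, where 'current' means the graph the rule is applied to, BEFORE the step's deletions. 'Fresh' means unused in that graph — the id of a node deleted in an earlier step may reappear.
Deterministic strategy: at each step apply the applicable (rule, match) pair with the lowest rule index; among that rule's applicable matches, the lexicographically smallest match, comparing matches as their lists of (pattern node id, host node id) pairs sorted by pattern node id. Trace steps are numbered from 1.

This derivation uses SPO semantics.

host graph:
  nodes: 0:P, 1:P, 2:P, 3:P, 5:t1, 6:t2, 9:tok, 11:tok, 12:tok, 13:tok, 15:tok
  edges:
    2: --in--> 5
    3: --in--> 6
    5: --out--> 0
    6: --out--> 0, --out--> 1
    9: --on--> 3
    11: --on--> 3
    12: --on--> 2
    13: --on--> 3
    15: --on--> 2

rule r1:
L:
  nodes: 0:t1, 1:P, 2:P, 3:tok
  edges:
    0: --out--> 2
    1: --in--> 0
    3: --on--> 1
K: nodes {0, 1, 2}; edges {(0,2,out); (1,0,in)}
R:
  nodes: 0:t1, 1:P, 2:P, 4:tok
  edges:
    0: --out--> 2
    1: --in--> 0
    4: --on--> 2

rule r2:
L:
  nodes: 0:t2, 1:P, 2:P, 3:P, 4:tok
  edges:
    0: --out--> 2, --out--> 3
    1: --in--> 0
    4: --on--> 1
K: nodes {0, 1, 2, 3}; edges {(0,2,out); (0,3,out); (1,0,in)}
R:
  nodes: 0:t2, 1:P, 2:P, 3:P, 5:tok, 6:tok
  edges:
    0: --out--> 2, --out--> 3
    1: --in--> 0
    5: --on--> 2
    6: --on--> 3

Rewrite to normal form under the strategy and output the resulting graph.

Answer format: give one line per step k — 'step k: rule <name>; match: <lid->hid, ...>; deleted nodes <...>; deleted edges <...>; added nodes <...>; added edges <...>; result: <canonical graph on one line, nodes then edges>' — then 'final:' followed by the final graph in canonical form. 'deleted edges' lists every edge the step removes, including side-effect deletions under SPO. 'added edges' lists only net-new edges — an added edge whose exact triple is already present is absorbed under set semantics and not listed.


step 1: rule r1; match: 0->5, 1->2, 2->0, 3->12; deleted nodes 12; deleted edges (12,2,on); added nodes 16; added edges (16,0,on); result: nodes: 0:P, 1:P, 2:P, 3:P, 5:t1, 6:t2, 9:tok, 11:tok, 13:tok, 15:tok, 16:tok edges: (2,5,in); (3,6,in); (5,0,out); (6,0,out); (6,1,out); (9,3,on); (11,3,on); (13,3,on); (15,2,on); (16,0,on)
step 2: rule r1; match: 0->5, 1->2, 2->0, 3->15; deleted nodes 15; deleted edges (15,2,on); added nodes 17; added edges (17,0,on); result: nodes: 0:P, 1:P, 2:P, 3:P, 5:t1, 6:t2, 9:tok, 11:tok, 13:tok, 16:tok, 17:tok edges: (2,5,in); (3,6,in); (5,0,out); (6,0,out); (6,1,out); (9,3,on); (11,3,on); (13,3,on); (16,0,on); (17,0,on)
step 3: rule r2; match: 0->6, 1->3, 2->0, 3->1, 4->9; deleted nodes 9; deleted edges (9,3,on); added nodes 18, 19; added edges (18,0,on); (19,1,on); result: nodes: 0:P, 1:P, 2:P, 3:P, 5:t1, 6:t2, 11:tok, 13:tok, 16:tok, 17:tok, 18:tok, 19:tok edges: (2,5,in); (3,6,in); (5,0,out); (6,0,out); (6,1,out); (11,3,on); (13,3,on); (16,0,on); (17,0,on); (18,0,on); (19,1,on)
step 4: rule r2; match: 0->6, 1->3, 2->0, 3->1, 4->11; deleted nodes 11; deleted edges (11,3,on); added nodes 20, 21; added edges (20,0,on); (21,1,on); result: nodes: 0:P, 1:P, 2:P, 3:P, 5:t1, 6:t2, 13:tok, 16:tok, 17:tok, 18:tok, 19:tok, 20:tok, 21:tok edges: (2,5,in); (3,6,in); (5,0,out); (6,0,out); (6,1,out); (13,3,on); (16,0,on); (17,0,on); (18,0,on); (19,1,on); (20,0,on); (21,1,on)
step 5: rule r2; match: 0->6, 1->3, 2->0, 3->1, 4->13; deleted nodes 13; deleted edges (13,3,on); added nodes 22, 23; added edges (22,0,on); (23,1,on); result: nodes: 0:P, 1:P, 2:P, 3:P, 5:t1, 6:t2, 16:tok, 17:tok, 18:tok, 19:tok, 20:tok, 21:tok, 22:tok, 23:tok edges: (2,5,in); (3,6,in); (5,0,out); (6,0,out); (6,1,out); (16,0,on); (17,0,on); (18,0,on); (19,1,on); (20,0,on); (21,1,on); (22,0,on); (23,1,on)
final:
nodes: 0:P, 1:P, 2:P, 3:P, 5:t1, 6:t2, 16:tok, 17:tok, 18:tok, 19:tok, 20:tok, 21:tok, 22:tok, 23:tok
edges: (2,5,in); (3,6,in); (5,0,out); (6,0,out); (6,1,out); (16,0,on); (17,0,on); (18,0,on); (19,1,on); (20,0,on); (21,1,on); (22,0,on); (23,1,on)


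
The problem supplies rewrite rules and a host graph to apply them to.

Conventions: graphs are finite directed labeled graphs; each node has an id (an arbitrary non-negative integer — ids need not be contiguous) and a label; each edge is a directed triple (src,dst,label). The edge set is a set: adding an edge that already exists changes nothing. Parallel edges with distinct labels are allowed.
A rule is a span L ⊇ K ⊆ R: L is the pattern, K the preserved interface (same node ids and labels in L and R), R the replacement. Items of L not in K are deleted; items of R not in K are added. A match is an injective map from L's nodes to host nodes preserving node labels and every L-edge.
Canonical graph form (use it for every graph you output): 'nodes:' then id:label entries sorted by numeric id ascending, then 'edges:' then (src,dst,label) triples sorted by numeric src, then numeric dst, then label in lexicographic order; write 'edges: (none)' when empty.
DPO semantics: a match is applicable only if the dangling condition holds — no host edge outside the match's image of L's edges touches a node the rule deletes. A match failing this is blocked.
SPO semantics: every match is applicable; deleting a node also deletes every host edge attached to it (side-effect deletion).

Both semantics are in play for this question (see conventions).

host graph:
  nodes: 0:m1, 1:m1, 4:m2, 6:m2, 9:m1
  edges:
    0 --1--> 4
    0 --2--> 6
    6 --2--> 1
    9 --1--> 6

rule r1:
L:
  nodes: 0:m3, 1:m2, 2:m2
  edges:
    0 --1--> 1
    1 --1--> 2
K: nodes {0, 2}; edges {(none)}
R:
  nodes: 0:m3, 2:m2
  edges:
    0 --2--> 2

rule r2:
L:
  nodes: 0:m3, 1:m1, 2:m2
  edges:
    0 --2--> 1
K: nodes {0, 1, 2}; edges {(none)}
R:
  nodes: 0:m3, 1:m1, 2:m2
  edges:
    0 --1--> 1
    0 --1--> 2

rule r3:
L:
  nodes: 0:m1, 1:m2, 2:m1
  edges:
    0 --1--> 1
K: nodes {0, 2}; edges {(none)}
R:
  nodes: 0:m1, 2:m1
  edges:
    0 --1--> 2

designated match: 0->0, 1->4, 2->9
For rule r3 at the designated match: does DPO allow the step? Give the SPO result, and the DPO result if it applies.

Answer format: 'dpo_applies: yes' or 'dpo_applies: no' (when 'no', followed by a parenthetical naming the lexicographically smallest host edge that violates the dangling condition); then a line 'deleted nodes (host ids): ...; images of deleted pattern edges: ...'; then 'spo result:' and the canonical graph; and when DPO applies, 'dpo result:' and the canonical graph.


dpo_applies: yes
deleted nodes (host ids): 4; images of deleted pattern edges: (0,4,1)
spo result:
nodes: 0:m1, 1:m1, 6:m2, 9:m1
edges: (0,6,2); (0,9,1); (6,1,2); (9,6,1)
dpo result:
nodes: 0:m1, 1:m1, 6:m2, 9:m1
edges: (0,6,2); (0,9,1); (6,1,2); (9,6,1)


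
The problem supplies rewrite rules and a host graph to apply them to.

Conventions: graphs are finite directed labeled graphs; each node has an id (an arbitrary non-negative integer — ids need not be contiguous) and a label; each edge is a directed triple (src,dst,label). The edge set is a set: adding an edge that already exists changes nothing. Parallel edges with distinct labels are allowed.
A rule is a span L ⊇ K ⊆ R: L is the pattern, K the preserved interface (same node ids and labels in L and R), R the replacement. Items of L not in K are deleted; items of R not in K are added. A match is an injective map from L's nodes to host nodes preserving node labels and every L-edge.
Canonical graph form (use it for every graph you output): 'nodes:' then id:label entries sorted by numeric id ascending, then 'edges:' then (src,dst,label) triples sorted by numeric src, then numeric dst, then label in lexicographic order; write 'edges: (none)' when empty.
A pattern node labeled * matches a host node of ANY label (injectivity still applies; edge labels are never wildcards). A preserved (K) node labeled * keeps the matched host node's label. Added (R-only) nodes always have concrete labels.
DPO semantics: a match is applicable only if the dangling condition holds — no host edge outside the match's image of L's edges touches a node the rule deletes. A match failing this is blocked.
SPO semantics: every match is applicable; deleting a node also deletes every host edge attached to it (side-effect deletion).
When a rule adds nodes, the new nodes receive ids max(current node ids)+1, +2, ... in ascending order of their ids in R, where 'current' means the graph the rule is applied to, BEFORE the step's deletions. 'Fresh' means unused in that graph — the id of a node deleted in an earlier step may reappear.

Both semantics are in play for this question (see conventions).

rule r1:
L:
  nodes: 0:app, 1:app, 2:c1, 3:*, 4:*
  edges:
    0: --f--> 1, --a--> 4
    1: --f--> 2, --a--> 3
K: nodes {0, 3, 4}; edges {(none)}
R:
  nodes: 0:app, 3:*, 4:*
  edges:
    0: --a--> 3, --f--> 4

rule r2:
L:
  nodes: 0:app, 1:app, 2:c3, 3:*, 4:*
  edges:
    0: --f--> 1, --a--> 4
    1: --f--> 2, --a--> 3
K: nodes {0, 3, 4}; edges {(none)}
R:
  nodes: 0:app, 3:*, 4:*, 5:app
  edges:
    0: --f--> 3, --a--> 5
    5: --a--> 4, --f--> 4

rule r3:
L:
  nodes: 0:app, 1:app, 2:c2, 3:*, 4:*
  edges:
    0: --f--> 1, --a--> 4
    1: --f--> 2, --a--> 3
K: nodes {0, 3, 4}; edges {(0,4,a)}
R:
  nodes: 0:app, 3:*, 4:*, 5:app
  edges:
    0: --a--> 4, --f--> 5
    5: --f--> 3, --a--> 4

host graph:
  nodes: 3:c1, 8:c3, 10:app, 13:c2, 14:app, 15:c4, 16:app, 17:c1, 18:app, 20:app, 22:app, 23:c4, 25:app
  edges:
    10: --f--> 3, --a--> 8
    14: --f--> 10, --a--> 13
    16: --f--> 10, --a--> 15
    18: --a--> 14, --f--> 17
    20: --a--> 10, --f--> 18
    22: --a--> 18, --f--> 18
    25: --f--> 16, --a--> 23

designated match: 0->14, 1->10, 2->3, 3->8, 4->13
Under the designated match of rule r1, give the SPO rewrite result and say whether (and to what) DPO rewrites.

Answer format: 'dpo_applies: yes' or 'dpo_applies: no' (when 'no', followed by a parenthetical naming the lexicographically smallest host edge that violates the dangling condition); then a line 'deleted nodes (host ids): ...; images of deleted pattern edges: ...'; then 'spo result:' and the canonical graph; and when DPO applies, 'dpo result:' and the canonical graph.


dpo_applies: no
(the rule deletes node 10, which keeps host edge (16,10,f) outside the match image — the dangling condition fails, DPO blocks; SPO proceeds and side-deletes such edges)
deleted nodes (host ids): 3, 10; images of deleted pattern edges: (10,3,f); (10,8,a); (14,10,f); (14,13,a)
spo result:
nodes: 8:c3, 13:c2, 14:app, 15:c4, 16:app, 17:c1, 18:app, 20:app, 22:app, 23:c4, 25:app
edges: (14,8,a); (14,13,f); (16,15,a); (18,14,a); (18,17,f); (20,18,f); (22,18,a); (22,18,f); (25,16,f); (25,23,a)


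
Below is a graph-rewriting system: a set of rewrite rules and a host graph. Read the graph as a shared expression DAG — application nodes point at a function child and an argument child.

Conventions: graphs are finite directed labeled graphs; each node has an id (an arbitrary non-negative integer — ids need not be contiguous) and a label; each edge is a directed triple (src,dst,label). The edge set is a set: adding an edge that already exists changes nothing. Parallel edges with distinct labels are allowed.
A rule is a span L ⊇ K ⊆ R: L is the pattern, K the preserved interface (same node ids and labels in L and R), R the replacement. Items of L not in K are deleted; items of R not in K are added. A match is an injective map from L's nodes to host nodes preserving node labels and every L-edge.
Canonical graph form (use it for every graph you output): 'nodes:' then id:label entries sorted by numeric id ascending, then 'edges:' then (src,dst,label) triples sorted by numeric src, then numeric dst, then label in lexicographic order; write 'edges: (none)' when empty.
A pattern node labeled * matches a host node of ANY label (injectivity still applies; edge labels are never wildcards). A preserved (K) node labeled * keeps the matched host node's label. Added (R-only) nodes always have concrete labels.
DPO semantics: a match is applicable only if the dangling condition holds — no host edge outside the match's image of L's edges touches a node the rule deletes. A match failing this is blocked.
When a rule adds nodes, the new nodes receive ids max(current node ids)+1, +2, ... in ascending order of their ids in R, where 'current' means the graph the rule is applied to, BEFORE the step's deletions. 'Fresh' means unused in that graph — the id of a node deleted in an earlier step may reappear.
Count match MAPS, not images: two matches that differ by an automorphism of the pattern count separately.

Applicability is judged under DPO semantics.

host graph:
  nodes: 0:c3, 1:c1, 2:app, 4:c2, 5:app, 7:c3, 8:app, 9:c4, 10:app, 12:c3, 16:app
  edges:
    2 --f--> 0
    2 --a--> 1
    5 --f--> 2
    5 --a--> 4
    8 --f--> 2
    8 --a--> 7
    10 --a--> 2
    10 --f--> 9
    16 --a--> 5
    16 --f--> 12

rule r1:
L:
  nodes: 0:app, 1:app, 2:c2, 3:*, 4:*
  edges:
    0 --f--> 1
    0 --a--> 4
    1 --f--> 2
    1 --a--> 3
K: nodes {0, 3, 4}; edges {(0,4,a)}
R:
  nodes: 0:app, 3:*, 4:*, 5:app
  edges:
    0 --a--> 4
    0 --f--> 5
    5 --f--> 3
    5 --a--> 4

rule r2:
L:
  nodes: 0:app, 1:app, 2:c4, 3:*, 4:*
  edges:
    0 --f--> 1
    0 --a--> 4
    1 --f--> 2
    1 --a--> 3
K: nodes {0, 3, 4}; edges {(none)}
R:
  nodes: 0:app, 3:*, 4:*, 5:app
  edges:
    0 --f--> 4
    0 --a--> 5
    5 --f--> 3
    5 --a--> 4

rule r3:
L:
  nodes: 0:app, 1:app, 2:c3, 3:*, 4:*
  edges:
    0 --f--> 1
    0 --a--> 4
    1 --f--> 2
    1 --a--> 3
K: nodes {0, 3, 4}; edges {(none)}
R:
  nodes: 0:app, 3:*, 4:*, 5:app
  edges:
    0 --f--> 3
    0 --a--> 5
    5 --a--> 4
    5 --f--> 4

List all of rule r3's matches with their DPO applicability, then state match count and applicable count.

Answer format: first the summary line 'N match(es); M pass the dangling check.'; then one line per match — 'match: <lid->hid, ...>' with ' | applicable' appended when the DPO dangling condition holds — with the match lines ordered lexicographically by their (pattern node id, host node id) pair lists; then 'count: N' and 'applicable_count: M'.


2 match(es); 0 pass the dangling check.
match: 0->5, 1->2, 2->0, 3->1, 4->4
match: 0->8, 1->2, 2->0, 3->1, 4->7
count: 2
applicable_count: 0
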